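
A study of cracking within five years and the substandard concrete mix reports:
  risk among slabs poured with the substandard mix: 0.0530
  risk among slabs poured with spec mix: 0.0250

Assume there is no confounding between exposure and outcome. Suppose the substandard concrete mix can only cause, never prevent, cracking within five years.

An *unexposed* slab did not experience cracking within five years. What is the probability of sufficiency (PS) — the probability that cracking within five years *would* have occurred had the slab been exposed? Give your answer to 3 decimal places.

PS ≈ 0.029

Let p₁ = 0.053, p₀ = 0.025.
Under exogeneity and monotonicity, PS = (p₁ − p₀) / (1 − p₀).
PS = (0.053 − 0.025) / (1 − 0.025) = 0.028 / 0.975 ≈ 0.0287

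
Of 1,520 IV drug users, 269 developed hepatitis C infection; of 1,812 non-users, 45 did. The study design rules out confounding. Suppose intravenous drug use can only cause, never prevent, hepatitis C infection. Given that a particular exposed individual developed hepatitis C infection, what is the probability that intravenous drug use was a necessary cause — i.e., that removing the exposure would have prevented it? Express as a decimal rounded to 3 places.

PN ≈ 0.860

p₁ = P(outcome | exposed) = 269/1520 = 0.17697
p₀ = P(outcome | unexposed) = 45/1812 = 0.024834
Under exogeneity and monotonicity, PN = (p₁ − p₀) / p₁.
PN = (0.17697 − 0.024834) / 0.17697 = 0.15214 / 0.17697 ≈ 0.8597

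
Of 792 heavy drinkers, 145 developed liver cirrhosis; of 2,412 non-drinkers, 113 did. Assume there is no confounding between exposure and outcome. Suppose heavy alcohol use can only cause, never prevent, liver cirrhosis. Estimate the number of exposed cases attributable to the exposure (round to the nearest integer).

about 108 cases

p₁ = P(outcome | exposed) = 145/792 = 0.18308
p₀ = P(outcome | unexposed) = 113/2412 = 0.046849
PN = (p₁ − p₀)/p₁ = (0.18308 − 0.046849) / 0.18308 ≈ 0.74411.
Attributable cases ≈ PN × (exposed cases) = 0.74411 × 145 ≈ 107.90.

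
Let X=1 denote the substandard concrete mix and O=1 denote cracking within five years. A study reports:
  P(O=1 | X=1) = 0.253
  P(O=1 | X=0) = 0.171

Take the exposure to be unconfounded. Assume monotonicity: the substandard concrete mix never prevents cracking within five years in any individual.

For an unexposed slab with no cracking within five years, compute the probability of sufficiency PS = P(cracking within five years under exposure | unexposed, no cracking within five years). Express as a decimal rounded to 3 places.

PS ≈ 0.099

Let p₁ = 0.253, p₀ = 0.171.
Under exogeneity and monotonicity, PS = (p₁ − p₀) / (1 − p₀).
PS = (0.253 − 0.171) / (1 − 0.171) = 0.082 / 0.829 ≈ 0.0989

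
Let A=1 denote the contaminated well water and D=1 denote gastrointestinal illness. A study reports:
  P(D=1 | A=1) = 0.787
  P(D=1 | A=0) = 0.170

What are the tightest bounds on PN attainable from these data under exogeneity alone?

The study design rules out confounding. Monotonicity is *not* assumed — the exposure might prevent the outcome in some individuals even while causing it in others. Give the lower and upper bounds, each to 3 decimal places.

Let p₁ = 0.787, p₀ = 0.17.
Under exogeneity alone the bounds on PN are max{0,(p₁−p₀)/p₁} ≤ PN ≤ min{1,(1−p₀)/p₁}.
  lower = (p₁ − p₀)/p₁ = 0.617 / 0.787 ≈ 0.7840
  upper = min{1, (1 − p₀)/p₁} = 0.83 / 0.787 ≈ 1.0546 → capped at 1

0.784 ≤ PN ≤ 1.000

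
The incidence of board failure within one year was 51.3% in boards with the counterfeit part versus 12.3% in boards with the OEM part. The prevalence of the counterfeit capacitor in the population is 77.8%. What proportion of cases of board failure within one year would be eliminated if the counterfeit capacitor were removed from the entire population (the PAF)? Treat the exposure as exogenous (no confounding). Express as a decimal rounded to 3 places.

PAF ≈ 0.712

p₁ = 0.513, p₀ = 0.123.
Overall risk P(Y=1) = π·p₁ + (1−π)·p₀ = 0.778×0.513 + 0.222×0.123 = 0.42642.
Under exogeneity, PAF = [P(Y=1) − p₀] / P(Y=1).
PAF = (0.42642 − 0.123) / 0.42642 ≈ 0.7116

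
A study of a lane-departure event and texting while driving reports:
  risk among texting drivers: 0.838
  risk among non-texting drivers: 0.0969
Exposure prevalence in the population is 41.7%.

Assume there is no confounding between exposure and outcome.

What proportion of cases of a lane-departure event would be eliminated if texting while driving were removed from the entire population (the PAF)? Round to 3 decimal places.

PAF ≈ 0.761

Let p₁ = 0.838, p₀ = 0.0969.
Overall risk P(Y=1) = π·p₁ + (1−π)·p₀ = 0.417×0.838 + 0.583×0.0969 = 0.40594.
Under exogeneity, PAF = [P(Y=1) − p₀] / P(Y=1).
PAF = (0.40594 − 0.0969) / 0.40594 ≈ 0.7613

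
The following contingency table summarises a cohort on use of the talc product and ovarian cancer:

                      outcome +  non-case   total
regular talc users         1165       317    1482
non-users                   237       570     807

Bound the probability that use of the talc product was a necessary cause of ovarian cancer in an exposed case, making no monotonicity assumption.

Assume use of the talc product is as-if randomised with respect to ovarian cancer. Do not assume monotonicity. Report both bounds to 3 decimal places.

p₁ = P(outcome | exposed) = 1165/1482 = 0.7861
p₀ = P(outcome | unexposed) = 237/807 = 0.29368
Under exogeneity alone the bounds on PN are max{0,(p₁−p₀)/p₁} ≤ PN ≤ min{1,(1−p₀)/p₁}.
  lower = (p₁ − p₀)/p₁ = 0.49242 / 0.7861 ≈ 0.6264
  upper = min{1, (1 − p₀)/p₁} = 0.70632 / 0.7861 ≈ 0.8985

0.626 ≤ PN ≤ 0.899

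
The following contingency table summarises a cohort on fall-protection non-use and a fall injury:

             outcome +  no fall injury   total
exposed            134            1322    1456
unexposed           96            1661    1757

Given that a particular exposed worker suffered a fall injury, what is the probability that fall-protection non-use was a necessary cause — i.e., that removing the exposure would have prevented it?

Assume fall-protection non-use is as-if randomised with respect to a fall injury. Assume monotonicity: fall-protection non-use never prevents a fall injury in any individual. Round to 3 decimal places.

p₁ = P(outcome | exposed) = 134/1456 = 0.092033
p₀ = P(outcome | unexposed) = 96/1757 = 0.054639
Under exogeneity and monotonicity, PN = (p₁ − p₀)/p₁.
PN = (0.092033 − 0.054639) / 0.092033 ≈ 0.4063

PN ≈ 0.406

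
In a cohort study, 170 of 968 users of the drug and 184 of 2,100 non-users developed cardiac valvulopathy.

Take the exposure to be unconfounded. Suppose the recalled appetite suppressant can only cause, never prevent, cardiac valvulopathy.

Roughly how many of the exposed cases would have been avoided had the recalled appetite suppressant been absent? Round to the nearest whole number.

p₁ = P(outcome | exposed) = 170/968 = 0.17562
p₀ = P(outcome | unexposed) = 184/2100 = 0.087619
PN = (p₁ − p₀)/p₁ = (0.17562 − 0.087619) / 0.17562 ≈ 0.50109.
Attributable cases ≈ PN × (exposed cases) = 0.50109 × 170 ≈ 85.18.

about 85 cases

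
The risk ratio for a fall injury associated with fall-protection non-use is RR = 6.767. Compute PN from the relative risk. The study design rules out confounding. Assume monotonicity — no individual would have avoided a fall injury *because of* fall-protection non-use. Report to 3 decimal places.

Under exogeneity and monotonicity, PN = (RR − 1) / RR = 1 − 1/RR.
PN = (6.767 − 1) / 6.767 = 5.767 / 6.767 ≈ 0.8522

PN ≈ 0.852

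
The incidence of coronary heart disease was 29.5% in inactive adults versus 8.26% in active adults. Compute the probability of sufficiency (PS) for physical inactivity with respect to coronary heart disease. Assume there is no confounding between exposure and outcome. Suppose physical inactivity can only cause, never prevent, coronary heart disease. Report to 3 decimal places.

PS ≈ 0.232

p₁ = 0.295, p₀ = 0.0826.
Under exogeneity and monotonicity, PS = (p₁ − p₀) / (1 − p₀).
PS = (0.295 − 0.0826) / (1 − 0.0826) = 0.2124 / 0.9174 ≈ 0.2315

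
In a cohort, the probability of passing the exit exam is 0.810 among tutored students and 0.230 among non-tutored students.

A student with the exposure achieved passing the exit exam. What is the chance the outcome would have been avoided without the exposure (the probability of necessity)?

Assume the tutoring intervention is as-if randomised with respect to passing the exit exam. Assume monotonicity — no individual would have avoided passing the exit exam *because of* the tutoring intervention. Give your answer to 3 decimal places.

Let p₁ = 0.81, p₀ = 0.23.
Under exogeneity and monotonicity, PN = (p₁ − p₀) / p₁.
PN = (0.81 − 0.23) / 0.81 = 0.58 / 0.81 ≈ 0.7160

PN ≈ 0.716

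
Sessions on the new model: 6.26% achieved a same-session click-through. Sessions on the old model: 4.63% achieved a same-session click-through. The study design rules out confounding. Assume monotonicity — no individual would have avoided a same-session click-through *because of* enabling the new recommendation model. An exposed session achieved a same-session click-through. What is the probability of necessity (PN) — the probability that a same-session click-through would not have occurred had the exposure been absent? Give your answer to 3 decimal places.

p₁ = 0.0626, p₀ = 0.0463.
Under exogeneity and monotonicity, PN = (p₁ − p₀) / p₁.
PN = (0.0626 − 0.0463) / 0.0626 = 0.0163 / 0.0626 ≈ 0.2604

PN ≈ 0.260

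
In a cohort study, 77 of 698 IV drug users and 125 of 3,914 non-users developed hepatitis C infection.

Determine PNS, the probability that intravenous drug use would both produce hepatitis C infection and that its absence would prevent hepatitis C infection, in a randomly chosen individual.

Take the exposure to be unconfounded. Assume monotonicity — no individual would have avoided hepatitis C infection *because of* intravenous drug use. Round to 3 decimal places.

p₁ = P(outcome | exposed) = 77/698 = 0.11032
p₀ = P(outcome | unexposed) = 125/3914 = 0.031937
Under exogeneity and monotonicity, PNS = p₁ − p₀.
PNS = 0.11032 − 0.031937 = 0.078379

PNS ≈ 0.078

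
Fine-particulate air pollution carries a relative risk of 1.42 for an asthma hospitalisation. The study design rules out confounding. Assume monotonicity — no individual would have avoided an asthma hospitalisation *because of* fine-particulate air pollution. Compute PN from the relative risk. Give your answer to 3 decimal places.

PN ≈ 0.296

Under exogeneity and monotonicity, PN = (RR − 1) / RR = 1 − 1/RR.
PN = (1.42 − 1) / 1.42 = 0.42 / 1.42 ≈ 0.2958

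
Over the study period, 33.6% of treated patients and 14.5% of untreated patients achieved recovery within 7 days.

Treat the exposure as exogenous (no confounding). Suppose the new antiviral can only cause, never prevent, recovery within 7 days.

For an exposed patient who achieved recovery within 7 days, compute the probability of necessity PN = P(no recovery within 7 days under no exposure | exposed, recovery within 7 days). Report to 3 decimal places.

p₁ = 0.336, p₀ = 0.145.
Under exogeneity and monotonicity, PN = (p₁ − p₀) / p₁.
PN = (0.336 − 0.145) / 0.336 = 0.191 / 0.336 ≈ 0.5685

PN ≈ 0.568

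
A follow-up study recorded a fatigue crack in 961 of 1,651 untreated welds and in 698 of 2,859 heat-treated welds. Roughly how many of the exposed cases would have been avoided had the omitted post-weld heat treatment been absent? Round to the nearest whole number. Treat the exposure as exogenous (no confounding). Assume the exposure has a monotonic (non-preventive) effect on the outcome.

p₁ = P(outcome | exposed) = 961/1651 = 0.58207
p₀ = P(outcome | unexposed) = 698/2859 = 0.24414
PN = (p₁ − p₀)/p₁ = (0.58207 − 0.24414) / 0.58207 ≈ 0.58056.
Attributable cases ≈ PN × (exposed cases) = 0.58056 × 961 ≈ 557.92.

about 558 cases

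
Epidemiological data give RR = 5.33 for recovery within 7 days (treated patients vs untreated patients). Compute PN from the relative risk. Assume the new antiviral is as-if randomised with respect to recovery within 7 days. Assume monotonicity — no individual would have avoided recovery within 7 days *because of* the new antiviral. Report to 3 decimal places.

Under exogeneity and monotonicity, PN = (RR − 1) / RR = 1 − 1/RR.
PN = (5.33 − 1) / 5.33 = 4.33 / 5.33 ≈ 0.8124

PN ≈ 0.812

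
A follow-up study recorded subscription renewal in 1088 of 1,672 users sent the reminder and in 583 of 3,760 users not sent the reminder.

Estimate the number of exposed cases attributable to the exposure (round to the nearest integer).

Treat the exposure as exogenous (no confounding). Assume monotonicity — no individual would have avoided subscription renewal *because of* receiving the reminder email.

p₁ = P(outcome | exposed) = 1088/1672 = 0.65072
p₀ = P(outcome | unexposed) = 583/3760 = 0.15505
PN = (p₁ − p₀)/p₁ = (0.65072 − 0.15505) / 0.65072 ≈ 0.76172.
Attributable cases ≈ PN × (exposed cases) = 0.76172 × 1088 ≈ 828.75.

about 829 cases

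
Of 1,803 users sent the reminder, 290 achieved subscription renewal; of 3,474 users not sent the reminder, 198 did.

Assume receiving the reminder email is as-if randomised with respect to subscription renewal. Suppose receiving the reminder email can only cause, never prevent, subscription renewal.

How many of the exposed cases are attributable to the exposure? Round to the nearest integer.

about 187 cases

p₁ = P(outcome | exposed) = 290/1803 = 0.16084
p₀ = P(outcome | unexposed) = 198/3474 = 0.056995
PN = (p₁ − p₀)/p₁ = (0.16084 − 0.056995) / 0.16084 ≈ 0.64565.
Attributable cases ≈ PN × (exposed cases) = 0.64565 × 290 ≈ 187.24.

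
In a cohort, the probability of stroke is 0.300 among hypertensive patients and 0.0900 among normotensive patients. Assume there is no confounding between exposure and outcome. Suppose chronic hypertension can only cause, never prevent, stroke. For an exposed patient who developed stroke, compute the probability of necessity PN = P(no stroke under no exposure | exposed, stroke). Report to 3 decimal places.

Let p₁ = 0.3, p₀ = 0.09.
Under exogeneity and monotonicity, PN = (p₁ − p₀) / p₁.
PN = (0.3 − 0.09) / 0.3 = 0.21 / 0.3 ≈ 0.7000

PN ≈ 0.700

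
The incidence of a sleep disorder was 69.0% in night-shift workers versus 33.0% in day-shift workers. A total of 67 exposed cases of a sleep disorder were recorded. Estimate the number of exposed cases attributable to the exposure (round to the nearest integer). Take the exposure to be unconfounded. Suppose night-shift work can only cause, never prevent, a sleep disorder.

about 35 cases

p₁ = 0.69, p₀ = 0.33.
PN = (p₁ − p₀)/p₁ = (0.69 − 0.33) / 0.69 ≈ 0.52174.
Attributable cases ≈ PN × (exposed cases) = 0.52174 × 67 ≈ 34.96.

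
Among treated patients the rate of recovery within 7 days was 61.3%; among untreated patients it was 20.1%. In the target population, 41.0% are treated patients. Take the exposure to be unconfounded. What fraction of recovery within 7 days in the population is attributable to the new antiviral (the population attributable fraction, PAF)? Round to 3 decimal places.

p₁ = 0.613, p₀ = 0.201.
Overall risk P(Y=1) = π·p₁ + (1−π)·p₀ = 0.41×0.613 + 0.59×0.201 = 0.36992.
Under exogeneity, PAF = [P(Y=1) − p₀] / P(Y=1).
PAF = (0.36992 − 0.201) / 0.36992 ≈ 0.4566

PAF ≈ 0.457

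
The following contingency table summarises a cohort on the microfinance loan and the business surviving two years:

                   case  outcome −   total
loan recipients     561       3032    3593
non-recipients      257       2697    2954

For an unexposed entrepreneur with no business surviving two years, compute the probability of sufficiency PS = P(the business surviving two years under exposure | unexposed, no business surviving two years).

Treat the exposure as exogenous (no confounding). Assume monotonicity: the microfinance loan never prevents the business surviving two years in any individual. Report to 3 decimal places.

p₁ = P(outcome | exposed) = 561/3593 = 0.15614
p₀ = P(outcome | unexposed) = 257/2954 = 0.087001
Under exogeneity and monotonicity, PS = (p₁ − p₀)/(1 − p₀).
PS = (0.15614 − 0.087001) / 0.913 ≈ 0.0757

PS ≈ 0.076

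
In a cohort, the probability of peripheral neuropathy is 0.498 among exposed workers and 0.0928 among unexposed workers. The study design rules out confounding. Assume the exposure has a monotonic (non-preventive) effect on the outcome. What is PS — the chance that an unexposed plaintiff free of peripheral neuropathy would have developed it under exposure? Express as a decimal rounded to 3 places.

Let p₁ = 0.498, p₀ = 0.0928.
Under exogeneity and monotonicity, PS = (p₁ − p₀) / (1 − p₀).
PS = (0.498 − 0.0928) / (1 − 0.0928) = 0.4052 / 0.9072 ≈ 0.4466

PS ≈ 0.447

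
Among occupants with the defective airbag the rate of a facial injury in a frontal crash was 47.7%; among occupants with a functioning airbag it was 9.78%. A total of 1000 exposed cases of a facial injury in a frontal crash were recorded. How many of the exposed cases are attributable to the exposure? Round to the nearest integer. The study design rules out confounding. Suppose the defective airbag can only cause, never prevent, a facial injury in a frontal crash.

p₁ = 0.477, p₀ = 0.0978.
PN = (p₁ − p₀)/p₁ = (0.477 − 0.0978) / 0.477 ≈ 0.79497.
Attributable cases ≈ PN × (exposed cases) = 0.79497 × 1000 ≈ 794.97.

about 795 cases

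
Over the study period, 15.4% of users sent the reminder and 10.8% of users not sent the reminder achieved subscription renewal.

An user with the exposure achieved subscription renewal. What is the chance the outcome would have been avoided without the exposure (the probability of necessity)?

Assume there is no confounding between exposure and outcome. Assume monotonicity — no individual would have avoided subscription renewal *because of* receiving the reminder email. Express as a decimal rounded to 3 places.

p₁ = 0.154, p₀ = 0.108.
Under exogeneity and monotonicity, PN = (p₁ − p₀) / p₁.
PN = (0.154 − 0.108) / 0.154 = 0.046 / 0.154 ≈ 0.2987

PN ≈ 0.299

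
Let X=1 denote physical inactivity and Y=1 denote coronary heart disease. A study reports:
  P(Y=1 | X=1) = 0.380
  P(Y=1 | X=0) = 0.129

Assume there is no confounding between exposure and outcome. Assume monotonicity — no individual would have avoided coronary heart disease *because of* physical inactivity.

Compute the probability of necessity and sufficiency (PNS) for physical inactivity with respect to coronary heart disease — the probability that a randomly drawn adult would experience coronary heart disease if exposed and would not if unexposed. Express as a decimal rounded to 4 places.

Let p₁ = 0.38, p₀ = 0.129.
Under exogeneity and monotonicity, PNS = p₁ − p₀.
PNS = 0.38 − 0.129 = 0.251

PNS ≈ 0.2510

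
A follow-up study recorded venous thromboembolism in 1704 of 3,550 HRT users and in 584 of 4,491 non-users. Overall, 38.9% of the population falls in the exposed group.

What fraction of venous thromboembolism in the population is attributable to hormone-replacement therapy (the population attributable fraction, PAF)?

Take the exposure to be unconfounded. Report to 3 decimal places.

PAF ≈ 0.511

p₁ = P(outcome | exposed) = 1704/3550 = 0.48
p₀ = P(outcome | unexposed) = 584/4491 = 0.13004
Overall risk P(Y=1) = π·p₁ + (1−π)·p₀ = 0.389×0.48 + 0.611×0.13004 = 0.26617.
Under exogeneity, PAF = [P(Y=1) − p₀] / P(Y=1).
PAF = (0.26617 − 0.13004) / 0.26617 ≈ 0.5115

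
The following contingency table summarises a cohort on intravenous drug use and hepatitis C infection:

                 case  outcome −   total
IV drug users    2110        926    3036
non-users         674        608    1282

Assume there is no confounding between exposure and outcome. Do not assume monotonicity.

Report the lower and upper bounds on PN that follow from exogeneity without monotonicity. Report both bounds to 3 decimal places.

0.244 ≤ PN ≤ 0.682

p₁ = P(outcome | exposed) = 2110/3036 = 0.69499
p₀ = P(outcome | unexposed) = 674/1282 = 0.52574
Under exogeneity alone the bounds on PN are max{0,(p₁−p₀)/p₁} ≤ PN ≤ min{1,(1−p₀)/p₁}.
  lower = (p₁ − p₀)/p₁ = 0.16925 / 0.69499 ≈ 0.2435
  upper = min{1, (1 − p₀)/p₁} = 0.47426 / 0.69499 ≈ 0.6824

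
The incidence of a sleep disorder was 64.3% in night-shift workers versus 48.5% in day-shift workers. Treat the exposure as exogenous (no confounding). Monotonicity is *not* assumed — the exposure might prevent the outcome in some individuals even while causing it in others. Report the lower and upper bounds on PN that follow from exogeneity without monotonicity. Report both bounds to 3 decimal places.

0.246 ≤ PN ≤ 0.801

p₁ = 0.643, p₀ = 0.485.
Under exogeneity alone the bounds on PN are max{0,(p₁−p₀)/p₁} ≤ PN ≤ min{1,(1−p₀)/p₁}.
  lower = (p₁ − p₀)/p₁ = 0.158 / 0.643 ≈ 0.2457
  upper = min{1, (1 − p₀)/p₁} = 0.515 / 0.643 ≈ 0.8009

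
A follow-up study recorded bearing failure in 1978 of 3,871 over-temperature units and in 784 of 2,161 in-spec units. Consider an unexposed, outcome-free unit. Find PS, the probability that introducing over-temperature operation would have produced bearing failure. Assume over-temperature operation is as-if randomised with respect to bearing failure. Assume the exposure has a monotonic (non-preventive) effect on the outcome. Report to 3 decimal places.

PS ≈ 0.233

p₁ = P(outcome | exposed) = 1978/3871 = 0.51098
p₀ = P(outcome | unexposed) = 784/2161 = 0.3628
Under exogeneity and monotonicity, PS = (p₁ − p₀) / (1 − p₀).
PS = (0.51098 − 0.3628) / (1 − 0.3628) = 0.14818 / 0.6372 ≈ 0.2326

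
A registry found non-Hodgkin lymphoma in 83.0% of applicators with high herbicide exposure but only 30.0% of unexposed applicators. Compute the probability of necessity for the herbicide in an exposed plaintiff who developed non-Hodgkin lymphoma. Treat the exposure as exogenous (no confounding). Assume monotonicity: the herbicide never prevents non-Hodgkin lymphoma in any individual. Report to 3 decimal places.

PN ≈ 0.639

p₁ = 0.83, p₀ = 0.3.
Under exogeneity and monotonicity, PN = (p₁ − p₀) / p₁.
PN = (0.83 − 0.3) / 0.83 = 0.53 / 0.83 ≈ 0.6386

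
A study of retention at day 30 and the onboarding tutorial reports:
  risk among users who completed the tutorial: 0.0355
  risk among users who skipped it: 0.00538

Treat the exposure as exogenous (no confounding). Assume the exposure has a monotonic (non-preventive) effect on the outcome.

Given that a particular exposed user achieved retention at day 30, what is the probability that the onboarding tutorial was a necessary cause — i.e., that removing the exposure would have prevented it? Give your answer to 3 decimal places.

PN ≈ 0.848

Let p₁ = 0.0355, p₀ = 0.00538.
Under exogeneity and monotonicity, PN = (p₁ − p₀) / p₁.
PN = (0.0355 − 0.00538) / 0.0355 = 0.03012 / 0.0355 ≈ 0.8485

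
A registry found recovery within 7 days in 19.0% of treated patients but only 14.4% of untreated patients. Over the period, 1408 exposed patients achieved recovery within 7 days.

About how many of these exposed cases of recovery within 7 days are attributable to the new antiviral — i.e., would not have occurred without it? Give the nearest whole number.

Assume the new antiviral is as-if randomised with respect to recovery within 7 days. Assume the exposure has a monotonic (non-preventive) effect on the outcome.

p₁ = 0.19, p₀ = 0.144.
PN = (p₁ − p₀)/p₁ = (0.19 − 0.144) / 0.19 ≈ 0.24211.
Attributable cases ≈ PN × (exposed cases) = 0.24211 × 1408 ≈ 340.88.

about 341 cases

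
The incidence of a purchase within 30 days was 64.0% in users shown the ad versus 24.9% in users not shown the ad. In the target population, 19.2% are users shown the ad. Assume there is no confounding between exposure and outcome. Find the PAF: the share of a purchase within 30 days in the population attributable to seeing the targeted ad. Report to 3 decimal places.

PAF ≈ 0.232

p₁ = 0.64, p₀ = 0.249.
Overall risk P(Y=1) = π·p₁ + (1−π)·p₀ = 0.192×0.64 + 0.808×0.249 = 0.32407.
Under exogeneity, PAF = [P(Y=1) − p₀] / P(Y=1).
PAF = (0.32407 − 0.249) / 0.32407 ≈ 0.2317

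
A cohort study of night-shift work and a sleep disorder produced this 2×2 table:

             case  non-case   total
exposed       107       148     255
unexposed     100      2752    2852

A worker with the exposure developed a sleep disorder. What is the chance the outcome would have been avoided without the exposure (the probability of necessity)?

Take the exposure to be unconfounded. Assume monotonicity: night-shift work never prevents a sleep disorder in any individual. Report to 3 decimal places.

PN ≈ 0.916

p₁ = P(outcome | exposed) = 107/255 = 0.41961
p₀ = P(outcome | unexposed) = 100/2852 = 0.035063
Under exogeneity and monotonicity, PN = (p₁ − p₀)/p₁.
PN = (0.41961 − 0.035063) / 0.41961 ≈ 0.9164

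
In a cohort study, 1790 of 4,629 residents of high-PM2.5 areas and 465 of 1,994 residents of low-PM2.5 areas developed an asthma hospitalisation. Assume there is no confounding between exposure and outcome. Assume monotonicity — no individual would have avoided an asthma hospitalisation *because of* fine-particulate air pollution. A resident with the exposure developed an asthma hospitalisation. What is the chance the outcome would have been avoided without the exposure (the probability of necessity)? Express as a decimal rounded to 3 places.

p₁ = P(outcome | exposed) = 1790/4629 = 0.38669
p₀ = P(outcome | unexposed) = 465/1994 = 0.2332
Under exogeneity and monotonicity, PN = (p₁ − p₀) / p₁.
PN = (0.38669 − 0.2332) / 0.38669 = 0.15349 / 0.38669 ≈ 0.3969

PN ≈ 0.397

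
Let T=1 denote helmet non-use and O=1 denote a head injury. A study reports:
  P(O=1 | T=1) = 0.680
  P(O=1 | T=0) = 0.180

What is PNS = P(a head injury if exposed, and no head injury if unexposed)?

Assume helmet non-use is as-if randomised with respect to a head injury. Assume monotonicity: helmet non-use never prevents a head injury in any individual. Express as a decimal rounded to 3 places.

PNS ≈ 0.500

Let p₁ = 0.68, p₀ = 0.18.
Under exogeneity and monotonicity, PNS = p₁ − p₀.
PNS = 0.68 − 0.18 = 0.5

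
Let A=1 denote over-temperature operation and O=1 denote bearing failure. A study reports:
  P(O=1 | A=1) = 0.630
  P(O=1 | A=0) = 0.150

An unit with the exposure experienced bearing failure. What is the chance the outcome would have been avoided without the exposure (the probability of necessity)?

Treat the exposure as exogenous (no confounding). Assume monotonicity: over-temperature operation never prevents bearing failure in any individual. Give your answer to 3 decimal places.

Let p₁ = 0.63, p₀ = 0.15.
Under exogeneity and monotonicity, PN = (p₁ − p₀) / p₁.
PN = (0.63 − 0.15) / 0.63 = 0.48 / 0.63 ≈ 0.7619

PN ≈ 0.762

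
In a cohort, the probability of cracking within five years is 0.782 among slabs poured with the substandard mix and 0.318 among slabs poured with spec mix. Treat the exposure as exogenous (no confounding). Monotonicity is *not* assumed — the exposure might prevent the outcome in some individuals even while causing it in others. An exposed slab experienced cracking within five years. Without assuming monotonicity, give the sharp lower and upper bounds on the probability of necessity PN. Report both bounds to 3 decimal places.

Let p₁ = 0.782, p₀ = 0.318.
Under exogeneity alone the bounds on PN are max{0,(p₁−p₀)/p₁} ≤ PN ≤ min{1,(1−p₀)/p₁}.
  lower = (p₁ − p₀)/p₁ = 0.464 / 0.782 ≈ 0.5934
  upper = min{1, (1 − p₀)/p₁} = 0.682 / 0.782 ≈ 0.8721

0.593 ≤ PN ≤ 0.872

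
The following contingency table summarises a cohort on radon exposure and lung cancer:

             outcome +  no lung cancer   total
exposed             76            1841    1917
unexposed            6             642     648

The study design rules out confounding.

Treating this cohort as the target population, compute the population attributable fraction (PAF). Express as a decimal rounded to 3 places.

p₁ = P(outcome | exposed) = 76/1917 = 0.039645
p₀ = P(outcome | unexposed) = 6/648 = 0.0092593
Exposure prevalence π = 1917/2565 = 0.74737; overall risk P(Y=1) = 0.031969.
Under exogeneity, PAF = [P(Y=1) − p₀]/P(Y=1).
PAF = (0.031969 − 0.0092593) / 0.031969 ≈ 0.7104

PAF ≈ 0.710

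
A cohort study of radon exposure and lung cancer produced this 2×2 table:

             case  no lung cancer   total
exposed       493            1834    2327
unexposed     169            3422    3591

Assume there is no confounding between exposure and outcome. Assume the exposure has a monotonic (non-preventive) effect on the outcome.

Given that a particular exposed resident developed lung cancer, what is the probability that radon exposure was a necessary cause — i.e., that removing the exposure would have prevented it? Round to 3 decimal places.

p₁ = P(outcome | exposed) = 493/2327 = 0.21186
p₀ = P(outcome | unexposed) = 169/3591 = 0.047062
Under exogeneity and monotonicity, PN = (p₁ − p₀)/p₁.
PN = (0.21186 − 0.047062) / 0.21186 ≈ 0.7779

PN ≈ 0.778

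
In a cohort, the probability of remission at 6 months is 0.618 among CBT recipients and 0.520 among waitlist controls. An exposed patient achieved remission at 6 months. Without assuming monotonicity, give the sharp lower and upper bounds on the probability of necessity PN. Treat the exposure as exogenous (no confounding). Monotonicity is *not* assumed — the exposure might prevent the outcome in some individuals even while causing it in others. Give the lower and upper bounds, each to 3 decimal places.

0.159 ≤ PN ≤ 0.777

Let p₁ = 0.618, p₀ = 0.52.
Under exogeneity alone the bounds on PN are max{0,(p₁−p₀)/p₁} ≤ PN ≤ min{1,(1−p₀)/p₁}.
  lower = (p₁ − p₀)/p₁ = 0.098 / 0.618 ≈ 0.1586
  upper = min{1, (1 − p₀)/p₁} = 0.48 / 0.618 ≈ 0.7767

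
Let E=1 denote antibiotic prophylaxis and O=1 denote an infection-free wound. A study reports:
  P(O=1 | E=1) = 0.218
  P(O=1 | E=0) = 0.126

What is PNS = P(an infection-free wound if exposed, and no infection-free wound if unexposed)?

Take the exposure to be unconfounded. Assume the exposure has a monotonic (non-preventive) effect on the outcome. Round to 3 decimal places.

PNS ≈ 0.092

Let p₁ = 0.218, p₀ = 0.126.
Under exogeneity and monotonicity, PNS = p₁ − p₀.
PNS = 0.218 − 0.126 = 0.092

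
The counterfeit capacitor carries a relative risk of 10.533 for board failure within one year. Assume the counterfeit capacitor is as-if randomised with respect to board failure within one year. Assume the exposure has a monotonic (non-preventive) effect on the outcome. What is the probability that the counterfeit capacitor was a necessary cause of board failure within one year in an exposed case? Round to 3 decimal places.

Under exogeneity and monotonicity, PN = (RR − 1) / RR = 1 − 1/RR.
PN = (10.533 − 1) / 10.533 = 9.533 / 10.533 ≈ 0.9051

PN ≈ 0.905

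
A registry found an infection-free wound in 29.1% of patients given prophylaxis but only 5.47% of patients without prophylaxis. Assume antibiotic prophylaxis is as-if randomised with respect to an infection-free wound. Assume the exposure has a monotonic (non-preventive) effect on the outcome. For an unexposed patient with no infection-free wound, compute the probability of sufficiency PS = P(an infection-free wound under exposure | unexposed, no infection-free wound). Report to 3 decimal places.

p₁ = 0.291, p₀ = 0.0547.
Under exogeneity and monotonicity, PS = (p₁ − p₀) / (1 − p₀).
PS = (0.291 − 0.0547) / (1 − 0.0547) = 0.2363 / 0.9453 ≈ 0.2500

PS ≈ 0.250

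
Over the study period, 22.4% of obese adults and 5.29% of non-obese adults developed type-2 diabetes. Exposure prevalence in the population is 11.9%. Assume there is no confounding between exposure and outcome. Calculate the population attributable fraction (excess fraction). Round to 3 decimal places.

p₁ = 0.224, p₀ = 0.0529.
Overall risk P(Y=1) = π·p₁ + (1−π)·p₀ = 0.119×0.224 + 0.881×0.0529 = 0.073261.
Under exogeneity, PAF = [P(Y=1) − p₀] / P(Y=1).
PAF = (0.073261 − 0.0529) / 0.073261 ≈ 0.2779

PAF ≈ 0.278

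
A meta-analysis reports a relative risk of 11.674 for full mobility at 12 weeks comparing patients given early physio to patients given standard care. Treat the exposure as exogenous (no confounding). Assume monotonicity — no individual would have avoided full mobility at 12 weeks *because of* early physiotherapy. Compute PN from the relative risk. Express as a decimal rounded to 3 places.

PN ≈ 0.914

Under exogeneity and monotonicity, PN = (RR − 1) / RR = 1 − 1/RR.
PN = (11.674 − 1) / 11.674 = 10.67 / 11.674 ≈ 0.9143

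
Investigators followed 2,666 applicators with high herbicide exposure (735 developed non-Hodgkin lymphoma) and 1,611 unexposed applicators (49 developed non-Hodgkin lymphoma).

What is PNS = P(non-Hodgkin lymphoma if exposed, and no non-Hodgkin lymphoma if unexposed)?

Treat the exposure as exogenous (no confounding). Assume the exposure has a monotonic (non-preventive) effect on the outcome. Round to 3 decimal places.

p₁ = P(outcome | exposed) = 735/2666 = 0.27569
p₀ = P(outcome | unexposed) = 49/1611 = 0.030416
Under exogeneity and monotonicity, PNS = p₁ − p₀.
PNS = 0.27569 − 0.030416 = 0.24528

PNS ≈ 0.245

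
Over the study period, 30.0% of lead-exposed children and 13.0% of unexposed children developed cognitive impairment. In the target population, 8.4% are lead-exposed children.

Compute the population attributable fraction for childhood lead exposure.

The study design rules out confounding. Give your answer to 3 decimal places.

p₁ = 0.3, p₀ = 0.13.
Overall risk P(Y=1) = π·p₁ + (1−π)·p₀ = 0.084×0.3 + 0.916×0.13 = 0.14428.
Under exogeneity, PAF = [P(Y=1) − p₀] / P(Y=1).
PAF = (0.14428 − 0.13) / 0.14428 ≈ 0.0990

PAF ≈ 0.099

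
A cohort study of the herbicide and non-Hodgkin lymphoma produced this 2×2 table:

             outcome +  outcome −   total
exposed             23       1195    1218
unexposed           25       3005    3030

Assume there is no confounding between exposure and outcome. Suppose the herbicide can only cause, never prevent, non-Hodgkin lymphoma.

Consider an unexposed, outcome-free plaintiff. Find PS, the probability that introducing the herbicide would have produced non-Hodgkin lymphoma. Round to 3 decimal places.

p₁ = P(outcome | exposed) = 23/1218 = 0.018883
p₀ = P(outcome | unexposed) = 25/3030 = 0.0082508
Under exogeneity and monotonicity, PS = (p₁ − p₀)/(1 − p₀).
PS = (0.018883 − 0.0082508) / 0.99175 ≈ 0.0107

PS ≈ 0.011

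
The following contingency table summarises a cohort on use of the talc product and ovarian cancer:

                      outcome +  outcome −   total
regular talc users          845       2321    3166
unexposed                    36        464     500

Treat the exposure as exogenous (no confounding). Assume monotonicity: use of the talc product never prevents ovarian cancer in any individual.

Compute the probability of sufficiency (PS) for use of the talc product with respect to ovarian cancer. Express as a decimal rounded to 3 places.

p₁ = P(outcome | exposed) = 845/3166 = 0.2669
p₀ = P(outcome | unexposed) = 36/500 = 0.072
Under exogeneity and monotonicity, PS = (p₁ − p₀)/(1 − p₀).
PS = (0.2669 − 0.072) / 0.928 ≈ 0.2100

PS ≈ 0.210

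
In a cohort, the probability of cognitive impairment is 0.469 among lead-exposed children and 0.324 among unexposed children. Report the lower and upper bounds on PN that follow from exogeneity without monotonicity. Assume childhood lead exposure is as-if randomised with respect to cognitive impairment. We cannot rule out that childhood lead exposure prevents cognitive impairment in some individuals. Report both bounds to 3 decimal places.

0.309 ≤ PN ≤ 1.000

Let p₁ = 0.469, p₀ = 0.324.
Under exogeneity alone the bounds on PN are max{0,(p₁−p₀)/p₁} ≤ PN ≤ min{1,(1−p₀)/p₁}.
  lower = (p₁ − p₀)/p₁ = 0.145 / 0.469 ≈ 0.3092
  upper = min{1, (1 − p₀)/p₁} = 0.676 / 0.469 ≈ 1.4414 → capped at 1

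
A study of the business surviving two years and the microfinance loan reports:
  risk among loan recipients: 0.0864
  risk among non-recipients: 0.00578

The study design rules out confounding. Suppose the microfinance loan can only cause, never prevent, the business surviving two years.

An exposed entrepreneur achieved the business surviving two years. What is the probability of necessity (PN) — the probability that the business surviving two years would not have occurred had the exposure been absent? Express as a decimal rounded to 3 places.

Let p₁ = 0.0864, p₀ = 0.00578.
Under exogeneity and monotonicity, PN = (p₁ − p₀) / p₁.
PN = (0.0864 − 0.00578) / 0.0864 = 0.08062 / 0.0864 ≈ 0.9331

PN ≈ 0.933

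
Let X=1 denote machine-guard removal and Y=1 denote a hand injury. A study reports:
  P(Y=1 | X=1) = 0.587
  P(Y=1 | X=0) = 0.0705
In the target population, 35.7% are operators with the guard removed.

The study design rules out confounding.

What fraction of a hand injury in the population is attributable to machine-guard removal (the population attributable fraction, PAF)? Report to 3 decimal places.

Let p₁ = 0.587, p₀ = 0.0705.
Overall risk P(Y=1) = π·p₁ + (1−π)·p₀ = 0.357×0.587 + 0.643×0.0705 = 0.25489.
Under exogeneity, PAF = [P(Y=1) − p₀] / P(Y=1).
PAF = (0.25489 − 0.0705) / 0.25489 ≈ 0.7234

PAF ≈ 0.723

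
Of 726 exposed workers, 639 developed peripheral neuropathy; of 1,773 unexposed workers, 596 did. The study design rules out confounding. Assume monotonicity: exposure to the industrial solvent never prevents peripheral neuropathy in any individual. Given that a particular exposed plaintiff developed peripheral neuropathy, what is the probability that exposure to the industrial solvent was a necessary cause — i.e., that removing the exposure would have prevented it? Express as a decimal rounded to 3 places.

PN ≈ 0.618

p₁ = P(outcome | exposed) = 639/726 = 0.88017
p₀ = P(outcome | unexposed) = 596/1773 = 0.33615
Under exogeneity and monotonicity, PN = (p₁ − p₀) / p₁.
PN = (0.88017 − 0.33615) / 0.88017 = 0.54401 / 0.88017 ≈ 0.6181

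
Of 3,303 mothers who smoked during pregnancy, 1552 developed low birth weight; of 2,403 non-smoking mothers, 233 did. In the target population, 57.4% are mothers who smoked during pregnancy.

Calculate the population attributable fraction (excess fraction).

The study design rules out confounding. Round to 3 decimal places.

PAF ≈ 0.688

p₁ = P(outcome | exposed) = 1552/3303 = 0.46988
p₀ = P(outcome | unexposed) = 233/2403 = 0.096962
Overall risk P(Y=1) = π·p₁ + (1−π)·p₀ = 0.574×0.46988 + 0.426×0.096962 = 0.31101.
Under exogeneity, PAF = [P(Y=1) − p₀] / P(Y=1).
PAF = (0.31101 − 0.096962) / 0.31101 ≈ 0.6882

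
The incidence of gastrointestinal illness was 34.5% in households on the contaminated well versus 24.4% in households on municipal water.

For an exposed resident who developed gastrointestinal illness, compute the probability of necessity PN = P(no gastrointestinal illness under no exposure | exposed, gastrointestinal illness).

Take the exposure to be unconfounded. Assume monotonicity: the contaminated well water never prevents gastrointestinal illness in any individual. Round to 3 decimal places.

p₁ = 0.345, p₀ = 0.244.
Under exogeneity and monotonicity, PN = (p₁ − p₀) / p₁.
PN = (0.345 − 0.244) / 0.345 = 0.101 / 0.345 ≈ 0.2928

PN ≈ 0.293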